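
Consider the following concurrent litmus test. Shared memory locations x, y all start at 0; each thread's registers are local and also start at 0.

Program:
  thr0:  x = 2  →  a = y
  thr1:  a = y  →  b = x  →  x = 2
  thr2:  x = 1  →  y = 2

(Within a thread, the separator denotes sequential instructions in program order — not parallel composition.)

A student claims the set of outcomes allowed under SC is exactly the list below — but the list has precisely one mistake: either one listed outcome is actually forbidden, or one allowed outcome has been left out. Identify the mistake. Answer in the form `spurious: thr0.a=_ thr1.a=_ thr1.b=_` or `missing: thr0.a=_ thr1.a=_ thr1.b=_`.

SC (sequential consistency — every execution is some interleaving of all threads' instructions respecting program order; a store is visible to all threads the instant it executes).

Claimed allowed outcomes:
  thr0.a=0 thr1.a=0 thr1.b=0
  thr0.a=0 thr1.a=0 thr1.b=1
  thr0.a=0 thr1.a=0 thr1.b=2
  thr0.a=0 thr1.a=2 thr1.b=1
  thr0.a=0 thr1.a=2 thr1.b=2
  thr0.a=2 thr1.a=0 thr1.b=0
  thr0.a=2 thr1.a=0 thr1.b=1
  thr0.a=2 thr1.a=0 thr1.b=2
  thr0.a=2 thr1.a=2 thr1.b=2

outcome vector order: (thr0.a,thr1.a,thr1.b)
[SC] allowed = {(0,0,0), (0,0,1), (0,0,2), (0,2,1), (0,2,2), (2,0,0), (2,0,1), (2,0,2), (2,2,1), (2,2,2)}
SC∖claimed = {(2,2,1)}

missing: thr0.a=2 thr1.a=2 thr1.b=1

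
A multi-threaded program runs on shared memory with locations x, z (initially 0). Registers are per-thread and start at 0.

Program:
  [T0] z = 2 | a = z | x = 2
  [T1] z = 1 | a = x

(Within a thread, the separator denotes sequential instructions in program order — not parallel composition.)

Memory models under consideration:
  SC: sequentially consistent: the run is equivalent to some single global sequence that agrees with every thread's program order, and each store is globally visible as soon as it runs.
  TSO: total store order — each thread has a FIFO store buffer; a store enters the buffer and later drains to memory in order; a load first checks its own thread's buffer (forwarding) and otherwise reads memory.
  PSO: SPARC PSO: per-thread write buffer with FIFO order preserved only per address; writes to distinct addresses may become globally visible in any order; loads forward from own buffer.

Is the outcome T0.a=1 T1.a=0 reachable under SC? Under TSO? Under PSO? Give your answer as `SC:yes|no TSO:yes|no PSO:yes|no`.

outcome vector order: (T0.a,T1.a)
under SC → (1,0) (1,2) (2,0) (2,2)
under TSO → (1,0) (1,2) (2,0) (2,2)
under PSO → (1,0) (1,2) (2,0) (2,2)
target (1,0) ∈ {SC,TSO,PSO}

SC:yes TSO:yes PSO:yes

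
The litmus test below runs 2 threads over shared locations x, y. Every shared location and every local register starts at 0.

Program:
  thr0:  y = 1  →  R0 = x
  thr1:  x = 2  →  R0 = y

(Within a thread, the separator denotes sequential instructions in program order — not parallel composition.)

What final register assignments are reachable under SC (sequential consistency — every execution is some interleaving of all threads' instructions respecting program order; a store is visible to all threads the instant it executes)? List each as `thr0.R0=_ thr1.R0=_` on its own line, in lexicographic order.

thr0.R0=0 thr1.R0=1
thr0.R0=2 thr1.R0=0
thr0.R0=2 thr1.R0=1

outcome vector order: (thr0.R0,thr1.R0)
|SC outcomes| = 3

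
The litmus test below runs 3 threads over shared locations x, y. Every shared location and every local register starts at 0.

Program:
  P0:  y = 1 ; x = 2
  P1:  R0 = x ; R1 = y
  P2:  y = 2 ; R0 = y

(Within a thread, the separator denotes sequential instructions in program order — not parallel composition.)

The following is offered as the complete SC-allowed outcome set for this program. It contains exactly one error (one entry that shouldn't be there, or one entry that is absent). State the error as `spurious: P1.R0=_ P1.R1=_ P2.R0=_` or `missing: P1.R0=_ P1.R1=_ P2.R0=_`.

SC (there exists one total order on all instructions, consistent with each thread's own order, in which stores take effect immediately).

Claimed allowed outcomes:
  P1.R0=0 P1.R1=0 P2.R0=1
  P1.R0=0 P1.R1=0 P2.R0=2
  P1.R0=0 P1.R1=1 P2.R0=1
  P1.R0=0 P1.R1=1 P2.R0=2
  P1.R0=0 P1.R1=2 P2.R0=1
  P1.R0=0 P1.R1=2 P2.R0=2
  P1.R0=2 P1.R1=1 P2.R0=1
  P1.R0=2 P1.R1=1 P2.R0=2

outcome vector order: (P1.R0,P1.R1,P2.R0)
SC: 9 outcomes — {0/0/1, 0/0/2, 0/1/1, 0/1/2, 0/2/1, 0/2/2, 2/1/1, 2/1/2, 2/2/2}
SC∖claimed = {2/2/2}

missing: P1.R0=2 P1.R1=2 P2.R0=2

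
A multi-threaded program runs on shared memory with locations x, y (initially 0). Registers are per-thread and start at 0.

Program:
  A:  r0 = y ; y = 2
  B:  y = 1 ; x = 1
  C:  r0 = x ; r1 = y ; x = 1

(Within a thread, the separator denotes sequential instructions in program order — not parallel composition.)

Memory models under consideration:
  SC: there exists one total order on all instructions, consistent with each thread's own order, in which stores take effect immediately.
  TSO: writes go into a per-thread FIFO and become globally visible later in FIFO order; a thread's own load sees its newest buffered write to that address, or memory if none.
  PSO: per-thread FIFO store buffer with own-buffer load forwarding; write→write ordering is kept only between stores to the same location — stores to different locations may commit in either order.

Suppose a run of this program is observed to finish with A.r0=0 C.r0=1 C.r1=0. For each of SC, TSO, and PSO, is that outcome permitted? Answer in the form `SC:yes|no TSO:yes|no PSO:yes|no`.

outcome vector order: (A.r0,C.r0,C.r1)
[SC] allowed = {(0,0,0) (0,0,1) (0,0,2) (0,1,1) (0,1,2) (1,0,0) (1,0,1) (1,0,2) (1,1,1) (1,1,2)}
[TSO] allowed = {(0,0,0) (0,0,1) (0,0,2) (0,1,1) (0,1,2) (1,0,0) (1,0,1) (1,0,2) (1,1,1) (1,1,2)}
[PSO] allowed = {(0,0,0) (0,0,1) (0,0,2) (0,1,0) (0,1,1) (0,1,2) (1,0,0) (1,0,1) (1,0,2) (1,1,0) (1,1,1) (1,1,2)}
target (0,1,0) ∈ {PSO}

SC:no TSO:no PSO:yes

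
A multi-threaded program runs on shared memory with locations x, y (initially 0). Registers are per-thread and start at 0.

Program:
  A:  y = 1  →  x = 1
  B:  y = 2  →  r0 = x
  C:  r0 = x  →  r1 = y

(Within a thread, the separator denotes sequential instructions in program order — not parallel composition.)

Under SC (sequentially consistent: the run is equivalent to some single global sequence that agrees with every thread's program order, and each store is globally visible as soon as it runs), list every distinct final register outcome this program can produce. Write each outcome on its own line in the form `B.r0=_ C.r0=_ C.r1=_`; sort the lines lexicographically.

B.r0=0 C.r0=0 C.r1=0
B.r0=0 C.r0=0 C.r1=1
B.r0=0 C.r0=0 C.r1=2
B.r0=0 C.r0=1 C.r1=1
B.r0=0 C.r0=1 C.r1=2
B.r0=1 C.r0=0 C.r1=0
B.r0=1 C.r0=0 C.r1=1
B.r0=1 C.r0=0 C.r1=2
B.r0=1 C.r0=1 C.r1=1
B.r0=1 C.r0=1 C.r1=2

outcome vector order: (B.r0,C.r0,C.r1)
|SC outcomes| = 10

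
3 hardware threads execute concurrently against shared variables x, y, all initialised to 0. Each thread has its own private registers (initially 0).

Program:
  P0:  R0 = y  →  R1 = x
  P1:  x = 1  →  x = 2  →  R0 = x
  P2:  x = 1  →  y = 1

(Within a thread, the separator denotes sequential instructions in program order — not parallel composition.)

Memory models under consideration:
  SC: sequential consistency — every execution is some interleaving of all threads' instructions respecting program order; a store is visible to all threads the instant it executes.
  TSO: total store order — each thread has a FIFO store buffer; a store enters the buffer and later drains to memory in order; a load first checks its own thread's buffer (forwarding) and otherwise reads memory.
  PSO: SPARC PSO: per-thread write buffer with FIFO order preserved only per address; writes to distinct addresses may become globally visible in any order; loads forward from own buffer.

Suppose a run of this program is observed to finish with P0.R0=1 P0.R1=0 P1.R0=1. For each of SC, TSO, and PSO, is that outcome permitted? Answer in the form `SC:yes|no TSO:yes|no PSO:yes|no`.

outcome vector order: (P0.R0,P0.R1,P1.R0)
SC (9): (0,0,1) (0,0,2) (0,1,1) (0,1,2) (0,2,1) (0,2,2) (1,1,1) (1,1,2) (1,2,2)
TSO (9): (0,0,1) (0,0,2) (0,1,1) (0,1,2) (0,2,1) (0,2,2) (1,1,1) (1,1,2) (1,2,2)
PSO (12): (0,0,1) (0,0,2) (0,1,1) (0,1,2) (0,2,1) (0,2,2) (1,0,1) (1,0,2) (1,1,1) (1,1,2) (1,2,1) (1,2,2)
target (1,0,1) ∈ {PSO}

SC:no TSO:no PSO:yes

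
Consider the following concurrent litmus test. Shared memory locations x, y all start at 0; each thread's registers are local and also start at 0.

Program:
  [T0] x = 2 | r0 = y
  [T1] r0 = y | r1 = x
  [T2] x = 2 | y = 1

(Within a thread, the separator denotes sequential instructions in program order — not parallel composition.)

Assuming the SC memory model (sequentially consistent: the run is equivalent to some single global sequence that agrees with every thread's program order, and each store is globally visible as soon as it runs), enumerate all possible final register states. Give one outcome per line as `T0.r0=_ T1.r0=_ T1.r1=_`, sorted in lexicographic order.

outcome vector order: (T0.r0,T1.r0,T1.r1)
|SC outcomes| = 6

T0.r0=0 T1.r0=0 T1.r1=0
T0.r0=0 T1.r0=0 T1.r1=2
T0.r0=0 T1.r0=1 T1.r1=2
T0.r0=1 T1.r0=0 T1.r1=0
T0.r0=1 T1.r0=0 T1.r1=2
T0.r0=1 T1.r0=1 T1.r1=2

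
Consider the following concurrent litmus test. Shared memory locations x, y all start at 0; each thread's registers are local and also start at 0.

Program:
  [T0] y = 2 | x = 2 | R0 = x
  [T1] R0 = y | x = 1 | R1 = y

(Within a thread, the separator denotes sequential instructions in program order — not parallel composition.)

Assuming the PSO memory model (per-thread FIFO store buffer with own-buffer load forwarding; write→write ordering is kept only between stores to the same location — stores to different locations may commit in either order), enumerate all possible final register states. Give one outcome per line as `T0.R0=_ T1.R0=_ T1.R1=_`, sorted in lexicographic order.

outcome vector order: (T0.R0,T1.R0,T1.R1)
|PSO outcomes| = 6

T0.R0=1 T1.R0=0 T1.R1=0
T0.R0=1 T1.R0=0 T1.R1=2
T0.R0=1 T1.R0=2 T1.R1=2
T0.R0=2 T1.R0=0 T1.R1=0
T0.R0=2 T1.R0=0 T1.R1=2
T0.R0=2 T1.R0=2 T1.R1=2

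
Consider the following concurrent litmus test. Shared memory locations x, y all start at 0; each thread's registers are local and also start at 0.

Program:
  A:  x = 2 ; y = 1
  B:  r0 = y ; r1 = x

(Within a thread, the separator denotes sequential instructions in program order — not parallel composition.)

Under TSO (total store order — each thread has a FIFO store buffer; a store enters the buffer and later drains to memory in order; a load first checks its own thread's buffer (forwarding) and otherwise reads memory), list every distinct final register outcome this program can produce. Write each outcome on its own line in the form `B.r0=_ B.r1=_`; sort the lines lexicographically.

B.r0=0 B.r1=0
B.r0=0 B.r1=2
B.r0=1 B.r1=2

outcome vector order: (B.r0,B.r1)
|TSO outcomes| = 3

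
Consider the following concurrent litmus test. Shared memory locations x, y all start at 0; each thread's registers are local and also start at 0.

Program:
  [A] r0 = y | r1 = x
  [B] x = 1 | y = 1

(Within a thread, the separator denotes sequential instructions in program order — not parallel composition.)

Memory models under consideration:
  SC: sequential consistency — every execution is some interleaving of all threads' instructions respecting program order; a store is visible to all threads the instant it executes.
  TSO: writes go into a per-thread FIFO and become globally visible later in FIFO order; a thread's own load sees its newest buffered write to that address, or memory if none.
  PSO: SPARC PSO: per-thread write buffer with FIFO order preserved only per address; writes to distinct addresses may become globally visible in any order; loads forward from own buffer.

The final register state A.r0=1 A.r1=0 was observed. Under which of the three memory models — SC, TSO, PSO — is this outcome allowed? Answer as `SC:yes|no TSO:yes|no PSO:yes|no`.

outcome vector order: (A.r0,A.r1)
SC (3): 0/0 0/1 1/1
TSO (3): 0/0 0/1 1/1
PSO (4): 0/0 0/1 1/0 1/1
target 1/0 ∈ {PSO}

SC:no TSO:no PSO:yes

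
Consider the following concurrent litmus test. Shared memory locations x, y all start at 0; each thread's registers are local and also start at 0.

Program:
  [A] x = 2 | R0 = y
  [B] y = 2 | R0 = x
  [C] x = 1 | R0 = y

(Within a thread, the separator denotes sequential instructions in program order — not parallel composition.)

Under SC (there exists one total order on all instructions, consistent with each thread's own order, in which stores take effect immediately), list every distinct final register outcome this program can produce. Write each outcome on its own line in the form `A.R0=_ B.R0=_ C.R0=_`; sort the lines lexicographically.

A.R0=0 B.R0=1 C.R0=0
A.R0=0 B.R0=1 C.R0=2
A.R0=0 B.R0=2 C.R0=0
A.R0=0 B.R0=2 C.R0=2
A.R0=2 B.R0=0 C.R0=2
A.R0=2 B.R0=1 C.R0=0
A.R0=2 B.R0=1 C.R0=2
A.R0=2 B.R0=2 C.R0=0
A.R0=2 B.R0=2 C.R0=2

outcome vector order: (A.R0,B.R0,C.R0)
|SC outcomes| = 9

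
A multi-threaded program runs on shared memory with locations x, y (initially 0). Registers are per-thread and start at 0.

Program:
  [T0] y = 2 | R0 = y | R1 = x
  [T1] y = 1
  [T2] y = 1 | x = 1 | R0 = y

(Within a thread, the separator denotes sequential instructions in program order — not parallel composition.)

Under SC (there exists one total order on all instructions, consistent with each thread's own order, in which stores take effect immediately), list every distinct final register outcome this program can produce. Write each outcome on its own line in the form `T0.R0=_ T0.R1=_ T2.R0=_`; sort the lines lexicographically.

outcome vector order: (T0.R0,T0.R1,T2.R0)
|SC outcomes| = 7

T0.R0=1 T0.R1=0 T2.R0=1
T0.R0=1 T0.R1=1 T2.R0=1
T0.R0=1 T0.R1=1 T2.R0=2
T0.R0=2 T0.R1=0 T2.R0=1
T0.R0=2 T0.R1=0 T2.R0=2
T0.R0=2 T0.R1=1 T2.R0=1
T0.R0=2 T0.R1=1 T2.R0=2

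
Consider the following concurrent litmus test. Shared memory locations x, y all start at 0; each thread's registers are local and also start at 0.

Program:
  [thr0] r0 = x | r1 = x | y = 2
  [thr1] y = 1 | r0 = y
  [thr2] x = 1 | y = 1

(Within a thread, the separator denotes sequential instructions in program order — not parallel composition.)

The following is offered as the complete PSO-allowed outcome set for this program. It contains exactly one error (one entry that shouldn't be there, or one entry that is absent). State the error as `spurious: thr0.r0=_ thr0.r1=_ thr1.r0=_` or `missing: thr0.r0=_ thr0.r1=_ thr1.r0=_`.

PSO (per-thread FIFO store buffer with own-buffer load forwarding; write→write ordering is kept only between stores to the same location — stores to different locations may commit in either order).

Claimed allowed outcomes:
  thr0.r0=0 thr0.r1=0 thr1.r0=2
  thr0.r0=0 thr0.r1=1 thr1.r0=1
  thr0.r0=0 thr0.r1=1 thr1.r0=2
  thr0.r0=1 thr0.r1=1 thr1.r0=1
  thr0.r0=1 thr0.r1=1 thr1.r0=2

missing: thr0.r0=0 thr0.r1=0 thr1.r0=1

outcome vector order: (thr0.r0,thr0.r1,thr1.r0)
PSO: 6 outcomes — {0/0/1; 0/0/2; 0/1/1; 0/1/2; 1/1/1; 1/1/2}
PSO∖claimed = {0/0/1}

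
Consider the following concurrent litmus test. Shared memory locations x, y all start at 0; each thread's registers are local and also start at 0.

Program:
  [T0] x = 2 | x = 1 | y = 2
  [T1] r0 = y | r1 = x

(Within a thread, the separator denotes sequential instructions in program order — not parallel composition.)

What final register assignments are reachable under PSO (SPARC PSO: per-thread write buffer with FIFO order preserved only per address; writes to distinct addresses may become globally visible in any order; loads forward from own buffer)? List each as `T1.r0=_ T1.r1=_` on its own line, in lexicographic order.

T1.r0=0 T1.r1=0
T1.r0=0 T1.r1=1
T1.r0=0 T1.r1=2
T1.r0=2 T1.r1=0
T1.r0=2 T1.r1=1
T1.r0=2 T1.r1=2

outcome vector order: (T1.r0,T1.r1)
|PSO outcomes| = 6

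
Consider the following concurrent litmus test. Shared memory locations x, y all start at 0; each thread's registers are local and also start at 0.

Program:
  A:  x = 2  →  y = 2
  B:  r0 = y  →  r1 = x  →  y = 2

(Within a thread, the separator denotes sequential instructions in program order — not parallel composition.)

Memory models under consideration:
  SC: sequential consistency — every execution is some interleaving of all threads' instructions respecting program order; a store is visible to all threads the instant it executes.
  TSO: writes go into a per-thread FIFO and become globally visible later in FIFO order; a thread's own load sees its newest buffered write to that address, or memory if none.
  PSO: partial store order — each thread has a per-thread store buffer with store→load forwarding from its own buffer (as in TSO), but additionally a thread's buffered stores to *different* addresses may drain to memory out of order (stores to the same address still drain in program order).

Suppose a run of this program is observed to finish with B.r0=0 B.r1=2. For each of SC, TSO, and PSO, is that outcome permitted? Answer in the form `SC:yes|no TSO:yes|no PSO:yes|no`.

SC:yes TSO:yes PSO:yes

outcome vector order: (B.r0,B.r1)
under SC → (0,0), (0,2), (2,2)
under TSO → (0,0), (0,2), (2,2)
under PSO → (0,0), (0,2), (2,0), (2,2)
target (0,2) ∈ {SC,TSO,PSO}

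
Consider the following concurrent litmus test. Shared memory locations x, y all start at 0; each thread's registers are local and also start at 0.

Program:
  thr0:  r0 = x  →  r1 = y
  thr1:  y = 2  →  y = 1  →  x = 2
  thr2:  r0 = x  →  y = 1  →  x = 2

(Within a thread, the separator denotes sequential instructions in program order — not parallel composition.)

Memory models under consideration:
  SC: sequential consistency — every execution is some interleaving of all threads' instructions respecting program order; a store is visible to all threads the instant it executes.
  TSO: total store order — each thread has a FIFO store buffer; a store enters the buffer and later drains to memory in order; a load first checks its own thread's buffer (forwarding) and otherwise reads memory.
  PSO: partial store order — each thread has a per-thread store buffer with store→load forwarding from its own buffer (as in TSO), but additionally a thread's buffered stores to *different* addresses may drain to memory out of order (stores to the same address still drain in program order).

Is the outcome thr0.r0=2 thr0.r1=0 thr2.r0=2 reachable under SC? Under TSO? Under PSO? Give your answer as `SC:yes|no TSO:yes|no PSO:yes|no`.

outcome vector order: (thr0.r0,thr0.r1,thr2.r0)
SC: 9 outcomes — {(0,0,0); (0,0,2); (0,1,0); (0,1,2); (0,2,0); (0,2,2); (2,1,0); (2,1,2); (2,2,0)}
TSO: 9 outcomes — {(0,0,0); (0,0,2); (0,1,0); (0,1,2); (0,2,0); (0,2,2); (2,1,0); (2,1,2); (2,2,0)}
PSO: 12 outcomes — {(0,0,0); (0,0,2); (0,1,0); (0,1,2); (0,2,0); (0,2,2); (2,0,0); (2,0,2); (2,1,0); (2,1,2); (2,2,0); (2,2,2)}
target (2,0,2) ∈ {PSO}

SC:no TSO:no PSO:yes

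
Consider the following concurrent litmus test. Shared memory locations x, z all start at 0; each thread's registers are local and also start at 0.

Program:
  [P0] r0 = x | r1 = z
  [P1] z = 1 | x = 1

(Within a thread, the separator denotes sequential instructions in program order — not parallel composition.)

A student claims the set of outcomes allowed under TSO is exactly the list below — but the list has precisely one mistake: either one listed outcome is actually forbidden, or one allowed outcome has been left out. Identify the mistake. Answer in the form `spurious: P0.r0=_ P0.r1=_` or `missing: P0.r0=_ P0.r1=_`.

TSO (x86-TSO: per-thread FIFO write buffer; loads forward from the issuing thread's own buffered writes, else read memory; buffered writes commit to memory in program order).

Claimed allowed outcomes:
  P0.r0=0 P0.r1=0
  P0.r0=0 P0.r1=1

missing: P0.r0=1 P0.r1=1

outcome vector order: (P0.r0,P0.r1)
under TSO → (0,0), (0,1), (1,1)
TSO∖claimed = {(1,1)}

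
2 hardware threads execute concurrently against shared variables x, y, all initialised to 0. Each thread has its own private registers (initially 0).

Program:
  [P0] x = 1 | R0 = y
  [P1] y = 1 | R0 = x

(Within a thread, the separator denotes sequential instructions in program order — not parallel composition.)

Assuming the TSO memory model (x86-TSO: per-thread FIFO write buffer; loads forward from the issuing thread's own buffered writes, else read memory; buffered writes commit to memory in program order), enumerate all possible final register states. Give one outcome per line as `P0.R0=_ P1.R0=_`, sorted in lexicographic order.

outcome vector order: (P0.R0,P1.R0)
|TSO outcomes| = 4

P0.R0=0 P1.R0=0
P0.R0=0 P1.R0=1
P0.R0=1 P1.R0=0
P0.R0=1 P1.R0=1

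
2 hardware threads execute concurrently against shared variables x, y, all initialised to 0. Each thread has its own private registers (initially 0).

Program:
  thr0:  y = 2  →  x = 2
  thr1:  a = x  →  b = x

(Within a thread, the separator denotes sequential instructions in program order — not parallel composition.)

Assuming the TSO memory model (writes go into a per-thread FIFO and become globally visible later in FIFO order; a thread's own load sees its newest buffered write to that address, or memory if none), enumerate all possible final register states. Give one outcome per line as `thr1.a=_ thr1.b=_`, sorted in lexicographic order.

thr1.a=0 thr1.b=0
thr1.a=0 thr1.b=2
thr1.a=2 thr1.b=2

outcome vector order: (thr1.a,thr1.b)
|TSO outcomes| = 3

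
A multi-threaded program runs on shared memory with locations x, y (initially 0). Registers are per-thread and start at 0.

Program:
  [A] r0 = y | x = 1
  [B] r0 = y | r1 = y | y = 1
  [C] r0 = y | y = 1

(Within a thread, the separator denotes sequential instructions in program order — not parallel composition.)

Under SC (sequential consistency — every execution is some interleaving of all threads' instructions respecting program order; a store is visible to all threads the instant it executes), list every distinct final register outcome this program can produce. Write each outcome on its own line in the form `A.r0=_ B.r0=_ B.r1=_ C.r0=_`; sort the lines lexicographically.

A.r0=0 B.r0=0 B.r1=0 C.r0=0
A.r0=0 B.r0=0 B.r1=0 C.r0=1
A.r0=0 B.r0=0 B.r1=1 C.r0=0
A.r0=0 B.r0=1 B.r1=1 C.r0=0
A.r0=1 B.r0=0 B.r1=0 C.r0=0
A.r0=1 B.r0=0 B.r1=0 C.r0=1
A.r0=1 B.r0=0 B.r1=1 C.r0=0
A.r0=1 B.r0=1 B.r1=1 C.r0=0

outcome vector order: (A.r0,B.r0,B.r1,C.r0)
|SC outcomes| = 8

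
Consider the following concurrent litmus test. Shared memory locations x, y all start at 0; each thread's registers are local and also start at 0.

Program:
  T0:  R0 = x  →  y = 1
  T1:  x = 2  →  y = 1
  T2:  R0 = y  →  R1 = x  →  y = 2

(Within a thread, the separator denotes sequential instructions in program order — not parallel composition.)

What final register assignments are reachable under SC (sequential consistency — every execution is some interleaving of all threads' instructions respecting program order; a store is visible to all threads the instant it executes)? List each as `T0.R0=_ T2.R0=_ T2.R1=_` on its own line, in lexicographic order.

outcome vector order: (T0.R0,T2.R0,T2.R1)
|SC outcomes| = 7

T0.R0=0 T2.R0=0 T2.R1=0
T0.R0=0 T2.R0=0 T2.R1=2
T0.R0=0 T2.R0=1 T2.R1=0
T0.R0=0 T2.R0=1 T2.R1=2
T0.R0=2 T2.R0=0 T2.R1=0
T0.R0=2 T2.R0=0 T2.R1=2
T0.R0=2 T2.R0=1 T2.R1=2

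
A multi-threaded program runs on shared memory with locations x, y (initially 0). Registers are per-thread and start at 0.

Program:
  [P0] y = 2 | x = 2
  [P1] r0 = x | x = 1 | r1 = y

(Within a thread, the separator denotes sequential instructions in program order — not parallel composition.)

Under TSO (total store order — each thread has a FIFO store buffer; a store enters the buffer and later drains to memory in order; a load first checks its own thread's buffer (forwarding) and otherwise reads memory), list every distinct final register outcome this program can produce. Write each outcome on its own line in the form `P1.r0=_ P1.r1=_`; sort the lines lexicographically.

outcome vector order: (P1.r0,P1.r1)
|TSO outcomes| = 3

P1.r0=0 P1.r1=0
P1.r0=0 P1.r1=2
P1.r0=2 P1.r1=2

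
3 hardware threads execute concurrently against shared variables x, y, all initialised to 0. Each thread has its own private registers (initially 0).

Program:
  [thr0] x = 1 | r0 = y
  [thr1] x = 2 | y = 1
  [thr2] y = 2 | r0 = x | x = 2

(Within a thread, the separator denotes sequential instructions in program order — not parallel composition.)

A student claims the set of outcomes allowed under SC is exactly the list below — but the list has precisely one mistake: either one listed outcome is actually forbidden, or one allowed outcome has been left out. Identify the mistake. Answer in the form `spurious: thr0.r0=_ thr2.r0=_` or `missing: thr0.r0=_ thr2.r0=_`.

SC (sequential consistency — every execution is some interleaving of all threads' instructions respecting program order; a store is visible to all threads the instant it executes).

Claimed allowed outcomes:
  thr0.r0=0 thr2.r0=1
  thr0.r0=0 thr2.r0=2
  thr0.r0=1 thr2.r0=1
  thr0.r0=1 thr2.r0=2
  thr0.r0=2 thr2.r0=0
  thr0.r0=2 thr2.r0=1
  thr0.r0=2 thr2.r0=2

outcome vector order: (thr0.r0,thr2.r0)
[SC] allowed = {<0 1>; <0 2>; <1 0>; <1 1>; <1 2>; <2 0>; <2 1>; <2 2>}
SC∖claimed = {<1 0>}

missing: thr0.r0=1 thr2.r0=0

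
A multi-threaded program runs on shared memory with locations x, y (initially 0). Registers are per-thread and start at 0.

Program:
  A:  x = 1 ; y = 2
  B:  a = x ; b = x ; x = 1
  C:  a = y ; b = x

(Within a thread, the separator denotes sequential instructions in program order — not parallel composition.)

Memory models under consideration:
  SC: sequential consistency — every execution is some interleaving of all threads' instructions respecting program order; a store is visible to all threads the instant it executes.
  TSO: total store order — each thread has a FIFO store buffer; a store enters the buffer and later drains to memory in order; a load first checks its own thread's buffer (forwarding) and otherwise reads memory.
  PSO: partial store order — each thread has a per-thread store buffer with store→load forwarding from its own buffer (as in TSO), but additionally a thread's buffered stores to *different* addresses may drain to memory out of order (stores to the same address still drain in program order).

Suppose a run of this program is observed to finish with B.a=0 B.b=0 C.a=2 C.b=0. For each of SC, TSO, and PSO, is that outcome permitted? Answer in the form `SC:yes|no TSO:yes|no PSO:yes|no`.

outcome vector order: (B.a,B.b,C.a,C.b)
SC (9): <0 0 0 0>, <0 0 0 1>, <0 0 2 1>, <0 1 0 0>, <0 1 0 1>, <0 1 2 1>, <1 1 0 0>, <1 1 0 1>, <1 1 2 1>
TSO (9): <0 0 0 0>, <0 0 0 1>, <0 0 2 1>, <0 1 0 0>, <0 1 0 1>, <0 1 2 1>, <1 1 0 0>, <1 1 0 1>, <1 1 2 1>
PSO (12): <0 0 0 0>, <0 0 0 1>, <0 0 2 0>, <0 0 2 1>, <0 1 0 0>, <0 1 0 1>, <0 1 2 0>, <0 1 2 1>, <1 1 0 0>, <1 1 0 1>, <1 1 2 0>, <1 1 2 1>
target <0 0 2 0> ∈ {PSO}

SC:no TSO:no PSO:yes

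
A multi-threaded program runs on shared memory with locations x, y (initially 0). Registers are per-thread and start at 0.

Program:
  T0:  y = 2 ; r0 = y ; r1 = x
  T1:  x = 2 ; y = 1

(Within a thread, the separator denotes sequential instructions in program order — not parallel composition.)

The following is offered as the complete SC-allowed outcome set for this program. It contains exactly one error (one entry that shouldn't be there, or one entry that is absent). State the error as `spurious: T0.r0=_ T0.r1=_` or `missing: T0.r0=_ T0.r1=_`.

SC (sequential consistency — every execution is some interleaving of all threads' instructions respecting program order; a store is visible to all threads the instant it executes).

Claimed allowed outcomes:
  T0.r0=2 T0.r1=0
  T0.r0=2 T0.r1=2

outcome vector order: (T0.r0,T0.r1)
under SC → <1 2>; <2 0>; <2 2>
SC∖claimed = {<1 2>}

missing: T0.r0=1 T0.r1=2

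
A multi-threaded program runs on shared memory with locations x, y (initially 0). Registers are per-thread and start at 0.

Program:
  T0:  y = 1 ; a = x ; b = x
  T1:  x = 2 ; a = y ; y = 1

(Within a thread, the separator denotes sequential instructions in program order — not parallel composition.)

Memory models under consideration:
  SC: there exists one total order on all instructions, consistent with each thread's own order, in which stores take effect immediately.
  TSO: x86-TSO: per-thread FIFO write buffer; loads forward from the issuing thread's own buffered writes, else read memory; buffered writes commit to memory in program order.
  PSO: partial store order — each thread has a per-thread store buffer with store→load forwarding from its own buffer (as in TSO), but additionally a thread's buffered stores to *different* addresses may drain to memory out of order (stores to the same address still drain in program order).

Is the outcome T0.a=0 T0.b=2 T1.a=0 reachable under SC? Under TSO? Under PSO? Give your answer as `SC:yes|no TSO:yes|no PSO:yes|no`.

SC:no TSO:yes PSO:yes

outcome vector order: (T0.a,T0.b,T1.a)
SC (4): (0,0,1), (0,2,1), (2,2,0), (2,2,1)
TSO (6): (0,0,0), (0,0,1), (0,2,0), (0,2,1), (2,2,0), (2,2,1)
PSO (6): (0,0,0), (0,0,1), (0,2,0), (0,2,1), (2,2,0), (2,2,1)
target (0,2,0) ∈ {TSO,PSO}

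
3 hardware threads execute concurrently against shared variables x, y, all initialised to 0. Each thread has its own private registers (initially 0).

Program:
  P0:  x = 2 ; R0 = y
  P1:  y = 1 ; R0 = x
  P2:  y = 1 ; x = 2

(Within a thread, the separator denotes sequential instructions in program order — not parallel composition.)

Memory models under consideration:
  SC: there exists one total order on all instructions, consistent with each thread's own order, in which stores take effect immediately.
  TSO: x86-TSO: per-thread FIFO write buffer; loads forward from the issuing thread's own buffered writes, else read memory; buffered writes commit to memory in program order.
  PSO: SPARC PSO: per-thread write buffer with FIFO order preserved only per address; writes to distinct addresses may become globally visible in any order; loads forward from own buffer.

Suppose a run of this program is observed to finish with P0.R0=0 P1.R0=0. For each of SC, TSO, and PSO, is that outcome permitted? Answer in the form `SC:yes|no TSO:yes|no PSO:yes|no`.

SC:no TSO:yes PSO:yes

outcome vector order: (P0.R0,P1.R0)
under SC → 0/2; 1/0; 1/2
under TSO → 0/0; 0/2; 1/0; 1/2
under PSO → 0/0; 0/2; 1/0; 1/2
target 0/0 ∈ {TSO,PSO}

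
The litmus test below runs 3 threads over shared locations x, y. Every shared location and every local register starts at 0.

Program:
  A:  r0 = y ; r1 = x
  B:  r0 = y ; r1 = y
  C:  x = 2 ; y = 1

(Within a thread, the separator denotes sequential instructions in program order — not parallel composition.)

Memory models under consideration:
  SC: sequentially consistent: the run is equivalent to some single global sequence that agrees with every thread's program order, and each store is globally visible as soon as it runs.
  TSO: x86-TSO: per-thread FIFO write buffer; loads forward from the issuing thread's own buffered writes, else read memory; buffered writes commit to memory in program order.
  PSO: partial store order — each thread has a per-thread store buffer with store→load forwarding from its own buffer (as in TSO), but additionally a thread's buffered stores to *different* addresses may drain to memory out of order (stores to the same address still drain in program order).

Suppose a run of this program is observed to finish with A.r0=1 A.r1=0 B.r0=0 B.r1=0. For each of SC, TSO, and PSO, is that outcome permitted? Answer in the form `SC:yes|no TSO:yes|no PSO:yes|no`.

outcome vector order: (A.r0,A.r1,B.r0,B.r1)
[SC] allowed = {0/0/0/0, 0/0/0/1, 0/0/1/1, 0/2/0/0, 0/2/0/1, 0/2/1/1, 1/2/0/0, 1/2/0/1, 1/2/1/1}
[TSO] allowed = {0/0/0/0, 0/0/0/1, 0/0/1/1, 0/2/0/0, 0/2/0/1, 0/2/1/1, 1/2/0/0, 1/2/0/1, 1/2/1/1}
[PSO] allowed = {0/0/0/0, 0/0/0/1, 0/0/1/1, 0/2/0/0, 0/2/0/1, 0/2/1/1, 1/0/0/0, 1/0/0/1, 1/0/1/1, 1/2/0/0, 1/2/0/1, 1/2/1/1}
target 1/0/0/0 ∈ {PSO}

SC:no TSO:no PSO:yes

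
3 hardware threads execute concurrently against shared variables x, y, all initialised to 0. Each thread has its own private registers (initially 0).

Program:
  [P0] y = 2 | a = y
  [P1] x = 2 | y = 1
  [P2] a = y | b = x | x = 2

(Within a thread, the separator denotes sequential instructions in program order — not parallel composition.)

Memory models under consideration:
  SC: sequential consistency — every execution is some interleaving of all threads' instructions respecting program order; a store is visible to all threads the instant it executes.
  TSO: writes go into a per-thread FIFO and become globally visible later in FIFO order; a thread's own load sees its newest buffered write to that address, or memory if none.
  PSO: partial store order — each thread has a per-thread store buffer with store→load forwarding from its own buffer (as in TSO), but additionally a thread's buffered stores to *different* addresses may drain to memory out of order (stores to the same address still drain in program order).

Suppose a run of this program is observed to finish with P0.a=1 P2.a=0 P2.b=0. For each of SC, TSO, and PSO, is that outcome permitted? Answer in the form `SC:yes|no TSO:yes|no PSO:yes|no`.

SC:yes TSO:yes PSO:yes

outcome vector order: (P0.a,P2.a,P2.b)
under SC → 1/0/0 1/0/2 1/1/2 1/2/0 1/2/2 2/0/0 2/0/2 2/1/2 2/2/0 2/2/2
under TSO → 1/0/0 1/0/2 1/1/2 1/2/0 1/2/2 2/0/0 2/0/2 2/1/2 2/2/0 2/2/2
under PSO → 1/0/0 1/0/2 1/1/0 1/1/2 1/2/0 1/2/2 2/0/0 2/0/2 2/1/0 2/1/2 2/2/0 2/2/2
target 1/0/0 ∈ {SC,TSO,PSO}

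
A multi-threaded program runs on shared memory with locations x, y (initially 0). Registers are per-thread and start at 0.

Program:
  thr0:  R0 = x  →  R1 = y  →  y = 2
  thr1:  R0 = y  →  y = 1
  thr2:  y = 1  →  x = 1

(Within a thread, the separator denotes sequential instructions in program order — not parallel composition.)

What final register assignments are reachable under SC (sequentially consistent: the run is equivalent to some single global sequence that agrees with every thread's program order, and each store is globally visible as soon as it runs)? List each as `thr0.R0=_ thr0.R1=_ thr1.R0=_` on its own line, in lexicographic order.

outcome vector order: (thr0.R0,thr0.R1,thr1.R0)
|SC outcomes| = 9

thr0.R0=0 thr0.R1=0 thr1.R0=0
thr0.R0=0 thr0.R1=0 thr1.R0=1
thr0.R0=0 thr0.R1=0 thr1.R0=2
thr0.R0=0 thr0.R1=1 thr1.R0=0
thr0.R0=0 thr0.R1=1 thr1.R0=1
thr0.R0=0 thr0.R1=1 thr1.R0=2
thr0.R0=1 thr0.R1=1 thr1.R0=0
thr0.R0=1 thr0.R1=1 thr1.R0=1
thr0.R0=1 thr0.R1=1 thr1.R0=2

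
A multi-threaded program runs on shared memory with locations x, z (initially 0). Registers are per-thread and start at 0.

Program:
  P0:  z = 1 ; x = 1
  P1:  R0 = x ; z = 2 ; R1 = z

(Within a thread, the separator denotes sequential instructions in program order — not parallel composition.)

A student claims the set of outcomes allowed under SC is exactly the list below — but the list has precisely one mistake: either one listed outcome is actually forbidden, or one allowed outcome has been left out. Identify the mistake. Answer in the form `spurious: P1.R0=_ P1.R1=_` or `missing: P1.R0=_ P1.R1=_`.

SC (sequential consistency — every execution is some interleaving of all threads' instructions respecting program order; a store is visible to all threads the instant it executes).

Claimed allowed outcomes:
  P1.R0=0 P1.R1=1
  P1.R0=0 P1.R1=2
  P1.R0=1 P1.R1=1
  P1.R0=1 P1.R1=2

outcome vector order: (P1.R0,P1.R1)
SC: 3 outcomes — {01 02 12}
claimed∖SC = {11}

spurious: P1.R0=1 P1.R1=1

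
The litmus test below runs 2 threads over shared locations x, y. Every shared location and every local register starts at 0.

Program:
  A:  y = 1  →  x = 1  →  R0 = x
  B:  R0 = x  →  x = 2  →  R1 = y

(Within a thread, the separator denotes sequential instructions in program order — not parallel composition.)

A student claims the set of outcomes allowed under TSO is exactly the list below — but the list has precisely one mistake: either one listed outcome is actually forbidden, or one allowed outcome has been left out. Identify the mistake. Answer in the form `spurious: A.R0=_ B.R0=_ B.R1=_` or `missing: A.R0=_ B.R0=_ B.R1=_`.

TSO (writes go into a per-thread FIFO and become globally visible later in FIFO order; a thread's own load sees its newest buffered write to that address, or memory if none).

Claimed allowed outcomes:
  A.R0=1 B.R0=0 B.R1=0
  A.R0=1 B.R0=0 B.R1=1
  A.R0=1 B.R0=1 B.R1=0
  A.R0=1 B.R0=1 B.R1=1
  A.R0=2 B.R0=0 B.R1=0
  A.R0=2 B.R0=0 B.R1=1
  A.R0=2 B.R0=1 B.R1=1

outcome vector order: (A.R0,B.R0,B.R1)
under TSO → 1/0/0, 1/0/1, 1/1/1, 2/0/0, 2/0/1, 2/1/1
claimed∖TSO = {1/1/0}

spurious: A.R0=1 B.R0=1 B.R1=0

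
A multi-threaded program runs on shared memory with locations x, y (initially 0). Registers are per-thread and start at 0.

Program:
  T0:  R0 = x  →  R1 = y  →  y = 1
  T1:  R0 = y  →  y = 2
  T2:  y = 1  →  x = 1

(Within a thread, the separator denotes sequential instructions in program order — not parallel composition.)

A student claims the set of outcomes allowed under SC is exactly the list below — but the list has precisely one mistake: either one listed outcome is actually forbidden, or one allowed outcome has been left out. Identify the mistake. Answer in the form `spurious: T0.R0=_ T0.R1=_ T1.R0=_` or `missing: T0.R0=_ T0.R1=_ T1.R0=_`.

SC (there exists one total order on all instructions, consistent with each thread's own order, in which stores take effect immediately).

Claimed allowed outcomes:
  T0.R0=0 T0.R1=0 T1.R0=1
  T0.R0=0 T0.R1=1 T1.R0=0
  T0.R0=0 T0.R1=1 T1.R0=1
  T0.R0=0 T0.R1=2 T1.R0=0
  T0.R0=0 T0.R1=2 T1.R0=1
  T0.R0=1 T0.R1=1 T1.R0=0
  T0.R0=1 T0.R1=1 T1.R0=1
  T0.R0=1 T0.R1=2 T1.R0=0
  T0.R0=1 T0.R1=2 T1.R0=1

missing: T0.R0=0 T0.R1=0 T1.R0=0

outcome vector order: (T0.R0,T0.R1,T1.R0)
SC (10): <0 0 0>, <0 0 1>, <0 1 0>, <0 1 1>, <0 2 0>, <0 2 1>, <1 1 0>, <1 1 1>, <1 2 0>, <1 2 1>
SC∖claimed = {<0 0 0>}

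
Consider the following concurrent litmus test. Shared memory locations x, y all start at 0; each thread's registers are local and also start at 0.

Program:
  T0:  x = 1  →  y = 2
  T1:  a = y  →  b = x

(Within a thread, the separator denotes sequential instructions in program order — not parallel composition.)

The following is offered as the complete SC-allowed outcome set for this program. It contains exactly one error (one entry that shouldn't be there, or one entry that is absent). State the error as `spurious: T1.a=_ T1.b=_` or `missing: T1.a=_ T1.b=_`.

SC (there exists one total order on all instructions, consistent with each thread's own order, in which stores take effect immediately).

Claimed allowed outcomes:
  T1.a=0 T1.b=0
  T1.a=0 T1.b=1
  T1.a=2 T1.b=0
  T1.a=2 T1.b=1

spurious: T1.a=2 T1.b=0

outcome vector order: (T1.a,T1.b)
[SC] allowed = {0/0; 0/1; 2/1}
claimed∖SC = {2/0}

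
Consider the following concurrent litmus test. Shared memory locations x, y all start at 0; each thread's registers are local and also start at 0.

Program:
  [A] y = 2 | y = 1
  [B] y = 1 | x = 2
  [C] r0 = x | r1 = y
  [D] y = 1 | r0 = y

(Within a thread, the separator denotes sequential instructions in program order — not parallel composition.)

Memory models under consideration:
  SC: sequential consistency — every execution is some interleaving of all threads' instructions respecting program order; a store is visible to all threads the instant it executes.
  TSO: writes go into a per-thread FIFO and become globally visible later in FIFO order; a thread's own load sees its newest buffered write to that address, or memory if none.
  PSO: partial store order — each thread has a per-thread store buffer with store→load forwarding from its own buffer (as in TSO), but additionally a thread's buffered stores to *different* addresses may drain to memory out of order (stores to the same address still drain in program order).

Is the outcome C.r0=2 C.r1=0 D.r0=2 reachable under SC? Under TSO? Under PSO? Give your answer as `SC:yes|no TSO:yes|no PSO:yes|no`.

SC:no TSO:no PSO:yes

outcome vector order: (C.r0,C.r1,D.r0)
under SC → (0,0,1); (0,0,2); (0,1,1); (0,1,2); (0,2,1); (0,2,2); (2,1,1); (2,1,2); (2,2,1); (2,2,2)
under TSO → (0,0,1); (0,0,2); (0,1,1); (0,1,2); (0,2,1); (0,2,2); (2,1,1); (2,1,2); (2,2,1); (2,2,2)
under PSO → (0,0,1); (0,0,2); (0,1,1); (0,1,2); (0,2,1); (0,2,2); (2,0,1); (2,0,2); (2,1,1); (2,1,2); (2,2,1); (2,2,2)
target (2,0,2) ∈ {PSO}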